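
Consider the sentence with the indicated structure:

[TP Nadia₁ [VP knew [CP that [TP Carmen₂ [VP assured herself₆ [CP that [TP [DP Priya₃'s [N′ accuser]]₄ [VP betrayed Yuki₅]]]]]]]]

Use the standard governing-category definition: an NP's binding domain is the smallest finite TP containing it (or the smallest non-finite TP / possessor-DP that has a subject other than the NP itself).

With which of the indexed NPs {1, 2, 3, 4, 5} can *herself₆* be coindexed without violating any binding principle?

*herself* is an anaphor, so Principle A applies: it must be bound in its binding domain.
Binding domain of *herself₆*: the embedded TP, whose subject is Carmen₂.
*Nadia₁* c-commands the anaphor but is outside its binding domain → cannot satisfy Principle A.
*Carmen₂* c-commands the anaphor within its binding domain → licit binder.
*Priya₃* does not c-command the anaphor → cannot bind it.
*[Priya₃'s accuser]₄* does not c-command the anaphor → cannot bind it.
*Yuki₅* does not c-command the anaphor → cannot bind it.

{2}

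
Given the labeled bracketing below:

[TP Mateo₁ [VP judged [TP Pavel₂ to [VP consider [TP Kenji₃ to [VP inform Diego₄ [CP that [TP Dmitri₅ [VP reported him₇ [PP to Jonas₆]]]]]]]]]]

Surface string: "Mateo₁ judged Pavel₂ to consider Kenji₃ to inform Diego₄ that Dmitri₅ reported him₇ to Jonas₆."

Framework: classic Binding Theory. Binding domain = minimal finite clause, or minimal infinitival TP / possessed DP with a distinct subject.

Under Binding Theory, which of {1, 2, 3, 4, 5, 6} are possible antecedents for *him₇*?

{1, 2, 3, 4}

*him* is a pronoun, so Principle B applies: it must be free in its binding domain.
Binding domain of *him₇*: the embedded TP, whose subject is Dmitri₅.
*Mateo₁* c-commands the pronoun but from outside its binding domain, and is not c-commanded by it → coindexation permitted.
*Pavel₂* c-commands the pronoun but from outside its binding domain, and is not c-commanded by it → coindexation permitted.
*Kenji₃* c-commands the pronoun but from outside its binding domain, and is not c-commanded by it → coindexation permitted.
*Diego₄* c-commands the pronoun but from outside its binding domain, and is not c-commanded by it → coindexation permitted.
*Dmitri₅* c-commands the pronoun within its binding domain → coindexation would violate Principle B.
*Jonas₆*: the pronoun c-commands this R-expression → coindexation would violate Principle C on *Jonas₆*.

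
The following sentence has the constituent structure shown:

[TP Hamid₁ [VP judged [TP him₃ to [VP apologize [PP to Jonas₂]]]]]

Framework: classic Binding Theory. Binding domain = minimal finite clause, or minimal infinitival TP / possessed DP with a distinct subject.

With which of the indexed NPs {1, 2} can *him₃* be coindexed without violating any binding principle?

*him* is a pronoun, so Principle B applies: it must be free in its binding domain.
Binding domain of *him₃*: the matrix TP, whose subject is Hamid₁.
*Hamid₁* c-commands the pronoun within its binding domain → coindexation would violate Principle B.
*Jonas₂*: the pronoun c-commands this R-expression → coindexation would violate Principle C on *Jonas₂*.

none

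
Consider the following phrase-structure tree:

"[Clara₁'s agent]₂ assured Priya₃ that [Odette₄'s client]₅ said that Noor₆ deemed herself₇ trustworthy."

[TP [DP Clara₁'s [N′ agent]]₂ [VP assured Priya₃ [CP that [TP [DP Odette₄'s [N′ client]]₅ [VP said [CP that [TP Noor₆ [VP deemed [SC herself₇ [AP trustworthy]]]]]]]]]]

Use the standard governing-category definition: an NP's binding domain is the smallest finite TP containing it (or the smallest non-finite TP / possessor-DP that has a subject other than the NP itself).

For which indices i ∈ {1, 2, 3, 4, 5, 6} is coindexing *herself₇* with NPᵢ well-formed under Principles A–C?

*herself* is an anaphor, so Principle A applies: it must be bound in its binding domain.
Binding domain of *herself₇*: the embedded TP, whose subject is Noor₆.
*Clara₁* does not c-command the anaphor → cannot bind it.
*[Clara₁'s agent]₂* c-commands the anaphor but is outside its binding domain → cannot satisfy Principle A.
*Priya₃* c-commands the anaphor but is outside its binding domain → cannot satisfy Principle A.
*Odette₄* does not c-command the anaphor → cannot bind it.
*[Odette₄'s client]₅* c-commands the anaphor but is outside its binding domain → cannot satisfy Principle A.
*Noor₆* c-commands the anaphor within its binding domain → licit binder.

{6}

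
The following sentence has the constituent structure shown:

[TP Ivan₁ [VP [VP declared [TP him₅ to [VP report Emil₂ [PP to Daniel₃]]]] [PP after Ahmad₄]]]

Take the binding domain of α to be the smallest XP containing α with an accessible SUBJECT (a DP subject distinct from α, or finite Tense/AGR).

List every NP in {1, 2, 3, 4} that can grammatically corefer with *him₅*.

*him* is a pronoun, so Principle B applies: it must be free in its binding domain.
Binding domain of *him₅*: the matrix TP, whose subject is Ivan₁.
*Ivan₁* c-commands the pronoun within its binding domain → coindexation would violate Principle B.
*Emil₂*: the pronoun c-commands this R-expression → coindexation would violate Principle C on *Emil₂*.
*Daniel₃*: the pronoun c-commands this R-expression → coindexation would violate Principle C on *Daniel₃*.
*Ahmad₄* and the pronoun do not c-command one another → neither Principle B nor Principle C is at stake; coindexation permitted.

{4}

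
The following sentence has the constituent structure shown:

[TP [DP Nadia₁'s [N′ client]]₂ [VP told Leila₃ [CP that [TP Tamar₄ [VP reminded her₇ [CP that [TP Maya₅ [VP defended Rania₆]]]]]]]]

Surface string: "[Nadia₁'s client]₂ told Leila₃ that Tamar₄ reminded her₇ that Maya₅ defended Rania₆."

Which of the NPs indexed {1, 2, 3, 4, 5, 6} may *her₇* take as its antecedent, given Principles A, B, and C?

{1, 2, 3}

*her* is a pronoun, so Principle B applies: it must be free in its binding domain.
Binding domain of *her₇*: the embedded TP, whose subject is Tamar₄.
*Nadia₁* and the pronoun do not c-command one another → neither Principle B nor Principle C is at stake; coindexation permitted.
*[Nadia₁'s client]₂* c-commands the pronoun but from outside its binding domain, and is not c-commanded by it → coindexation permitted.
*Leila₃* c-commands the pronoun but from outside its binding domain, and is not c-commanded by it → coindexation permitted.
*Tamar₄* c-commands the pronoun within its binding domain → coindexation would violate Principle B.
*Maya₅*: the pronoun c-commands this R-expression → coindexation would violate Principle C on *Maya₅*.
*Rania₆*: the pronoun c-commands this R-expression → coindexation would violate Principle C on *Rania₆*.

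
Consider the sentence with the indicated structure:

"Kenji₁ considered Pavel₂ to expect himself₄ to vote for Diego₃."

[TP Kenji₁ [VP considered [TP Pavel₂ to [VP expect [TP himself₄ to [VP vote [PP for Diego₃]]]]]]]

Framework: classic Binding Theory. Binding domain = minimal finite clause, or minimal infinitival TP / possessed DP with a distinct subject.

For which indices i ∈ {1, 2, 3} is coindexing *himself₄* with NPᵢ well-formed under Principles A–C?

{2}

*himself* is an anaphor, so Principle A applies: it must be bound in its binding domain.
Binding domain of *himself₄*: the embedded TP, whose subject is Pavel₂.
*Kenji₁* c-commands the anaphor but is outside its binding domain → cannot satisfy Principle A.
*Pavel₂* c-commands the anaphor within its binding domain → licit binder.
*Diego₃* does not c-command the anaphor → cannot bind it.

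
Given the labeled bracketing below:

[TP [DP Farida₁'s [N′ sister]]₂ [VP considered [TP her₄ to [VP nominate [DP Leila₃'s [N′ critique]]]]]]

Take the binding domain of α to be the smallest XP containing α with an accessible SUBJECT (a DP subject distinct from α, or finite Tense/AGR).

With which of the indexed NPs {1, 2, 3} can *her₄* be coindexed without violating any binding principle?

{1}

*her* is a pronoun, so Principle B applies: it must be free in its binding domain.
Binding domain of *her₄*: the matrix TP, whose subject is [Farida₁'s sister]₂.
*Farida₁* and the pronoun do not c-command one another → neither Principle B nor Principle C is at stake; coindexation permitted.
*[Farida₁'s sister]₂* c-commands the pronoun within its binding domain → coindexation would violate Principle B.
*Leila₃*: the pronoun c-commands this R-expression → coindexation would violate Principle C on *Leila₃*.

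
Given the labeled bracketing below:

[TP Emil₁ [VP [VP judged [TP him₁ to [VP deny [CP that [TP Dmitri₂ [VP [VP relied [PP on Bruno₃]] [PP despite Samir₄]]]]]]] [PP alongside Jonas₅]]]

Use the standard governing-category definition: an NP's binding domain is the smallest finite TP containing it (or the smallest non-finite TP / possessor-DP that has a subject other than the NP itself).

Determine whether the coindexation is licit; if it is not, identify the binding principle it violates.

The two coindexed NPs are *Emil₁* and *him₁*.
*him₁* is a pronoun. Its binding domain is the matrix TP, whose subject is Emil₁.
*Emil₁* c-commands it within that domain and carries the same index.
The pronoun is locally bound → Principle B violation.

Principle B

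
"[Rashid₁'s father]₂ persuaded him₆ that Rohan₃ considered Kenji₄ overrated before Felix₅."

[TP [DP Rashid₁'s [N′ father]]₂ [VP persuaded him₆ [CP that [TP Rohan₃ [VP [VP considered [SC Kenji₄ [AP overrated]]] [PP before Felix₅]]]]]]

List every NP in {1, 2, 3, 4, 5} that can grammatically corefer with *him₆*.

*him* is a pronoun, so Principle B applies: it must be free in its binding domain.
Binding domain of *him₆*: the matrix TP, whose subject is [Rashid₁'s father]₂.
*Rashid₁* and the pronoun do not c-command one another → neither Principle B nor Principle C is at stake; coindexation permitted.
*[Rashid₁'s father]₂* c-commands the pronoun within its binding domain → coindexation would violate Principle B.
*Rohan₃*: the pronoun c-commands this R-expression → coindexation would violate Principle C on *Rohan₃*.
*Kenji₄*: the pronoun c-commands this R-expression → coindexation would violate Principle C on *Kenji₄*.
*Felix₅*: the pronoun c-commands this R-expression → coindexation would violate Principle C on *Felix₅*.

{1}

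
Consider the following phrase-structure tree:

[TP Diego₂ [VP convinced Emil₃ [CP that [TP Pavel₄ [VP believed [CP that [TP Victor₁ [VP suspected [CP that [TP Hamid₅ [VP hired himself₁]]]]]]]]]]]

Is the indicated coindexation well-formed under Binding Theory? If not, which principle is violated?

The two coindexed NPs are *Victor₁* and *himself₁*.
*himself₁* is an anaphor. Principle A requires it to be bound within its binding domain — the embedded TP, whose subject is Hamid₅.
Within that domain it is c-commanded by *Hamid₅*, which does not share its index.
*Victor₁* does c-command the anaphor, but from outside its binding domain.
The anaphor is unbound in its domain → Principle A violation.

Principle A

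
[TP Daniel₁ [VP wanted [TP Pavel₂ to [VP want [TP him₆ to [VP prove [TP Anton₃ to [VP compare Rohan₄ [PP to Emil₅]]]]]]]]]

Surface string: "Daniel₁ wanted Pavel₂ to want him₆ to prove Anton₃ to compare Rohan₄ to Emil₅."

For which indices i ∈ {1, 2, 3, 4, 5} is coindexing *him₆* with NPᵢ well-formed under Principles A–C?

{1}

*him* is a pronoun, so Principle B applies: it must be free in its binding domain.
Binding domain of *him₆*: the embedded TP, whose subject is Pavel₂.
*Daniel₁* c-commands the pronoun but from outside its binding domain, and is not c-commanded by it → coindexation permitted.
*Pavel₂* c-commands the pronoun within its binding domain → coindexation would violate Principle B.
*Anton₃*: the pronoun c-commands this R-expression → coindexation would violate Principle C on *Anton₃*.
*Rohan₄*: the pronoun c-commands this R-expression → coindexation would violate Principle C on *Rohan₄*.
*Emil₅*: the pronoun c-commands this R-expression → coindexation would violate Principle C on *Emil₅*.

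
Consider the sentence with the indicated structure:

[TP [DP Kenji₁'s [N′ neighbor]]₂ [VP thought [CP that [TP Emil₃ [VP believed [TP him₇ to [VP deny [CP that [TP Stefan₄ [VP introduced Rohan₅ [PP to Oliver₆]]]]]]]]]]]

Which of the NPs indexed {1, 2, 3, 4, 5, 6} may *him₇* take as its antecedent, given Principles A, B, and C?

*him* is a pronoun, so Principle B applies: it must be free in its binding domain.
Binding domain of *him₇*: the embedded TP, whose subject is Emil₃.
*Kenji₁* and the pronoun do not c-command one another → neither Principle B nor Principle C is at stake; coindexation permitted.
*[Kenji₁'s neighbor]₂* c-commands the pronoun but from outside its binding domain, and is not c-commanded by it → coindexation permitted.
*Emil₃* c-commands the pronoun within its binding domain → coindexation would violate Principle B.
*Stefan₄*: the pronoun c-commands this R-expression → coindexation would violate Principle C on *Stefan₄*.
*Rohan₅*: the pronoun c-commands this R-expression → coindexation would violate Principle C on *Rohan₅*.
*Oliver₆*: the pronoun c-commands this R-expression → coindexation would violate Principle C on *Oliver₆*.

{1, 2}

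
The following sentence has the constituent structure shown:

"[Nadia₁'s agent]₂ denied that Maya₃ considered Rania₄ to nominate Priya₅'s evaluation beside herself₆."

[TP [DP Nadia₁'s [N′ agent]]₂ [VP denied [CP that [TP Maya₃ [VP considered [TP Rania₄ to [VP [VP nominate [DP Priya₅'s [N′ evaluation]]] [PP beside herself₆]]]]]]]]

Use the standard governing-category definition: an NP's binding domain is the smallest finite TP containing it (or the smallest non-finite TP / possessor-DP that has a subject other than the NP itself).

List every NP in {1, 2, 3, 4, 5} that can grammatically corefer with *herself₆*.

{4}

*herself* is an anaphor, so Principle A applies: it must be bound in its binding domain.
Binding domain of *herself₆*: the embedded TP, whose subject is Rania₄.
*Nadia₁* does not c-command the anaphor → cannot bind it.
*[Nadia₁'s agent]₂* c-commands the anaphor but is outside its binding domain → cannot satisfy Principle A.
*Maya₃* c-commands the anaphor but is outside its binding domain → cannot satisfy Principle A.
*Rania₄* c-commands the anaphor within its binding domain → licit binder.
*Priya₅* does not c-command the anaphor → cannot bind it.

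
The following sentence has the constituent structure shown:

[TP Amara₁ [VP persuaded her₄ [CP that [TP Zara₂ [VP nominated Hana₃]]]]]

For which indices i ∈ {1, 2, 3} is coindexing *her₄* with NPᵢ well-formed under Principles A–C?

none

*her* is a pronoun, so Principle B applies: it must be free in its binding domain.
Binding domain of *her₄*: the matrix TP, whose subject is Amara₁.
*Amara₁* c-commands the pronoun within its binding domain → coindexation would violate Principle B.
*Zara₂*: the pronoun c-commands this R-expression → coindexation would violate Principle C on *Zara₂*.
*Hana₃*: the pronoun c-commands this R-expression → coindexation would violate Principle C on *Hana₃*.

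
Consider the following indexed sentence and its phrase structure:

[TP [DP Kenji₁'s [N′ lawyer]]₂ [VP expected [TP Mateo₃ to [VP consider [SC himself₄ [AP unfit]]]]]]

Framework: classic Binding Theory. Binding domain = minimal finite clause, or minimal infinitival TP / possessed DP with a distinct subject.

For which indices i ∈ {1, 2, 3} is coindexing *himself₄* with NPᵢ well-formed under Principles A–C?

*himself* is an anaphor, so Principle A applies: it must be bound in its binding domain.
Binding domain of *himself₄*: the embedded TP, whose subject is Mateo₃.
*Kenji₁* does not c-command the anaphor → cannot bind it.
*[Kenji₁'s lawyer]₂* c-commands the anaphor but is outside its binding domain → cannot satisfy Principle A.
*Mateo₃* c-commands the anaphor within its binding domain → licit binder.

{3}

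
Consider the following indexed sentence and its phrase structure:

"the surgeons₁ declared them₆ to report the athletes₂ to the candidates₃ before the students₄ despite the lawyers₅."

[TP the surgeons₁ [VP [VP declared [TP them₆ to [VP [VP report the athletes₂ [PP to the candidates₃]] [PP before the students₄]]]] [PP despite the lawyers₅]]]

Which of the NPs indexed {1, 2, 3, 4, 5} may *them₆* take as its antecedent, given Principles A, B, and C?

*them* is a pronoun, so Principle B applies: it must be free in its binding domain.
Binding domain of *them₆*: the matrix TP, whose subject is the surgeons₁.
*the surgeons₁* c-commands the pronoun within its binding domain → coindexation would violate Principle B.
*the athletes₂*: the pronoun c-commands this R-expression → coindexation would violate Principle C on *the athletes₂*.
*the candidates₃*: the pronoun c-commands this R-expression → coindexation would violate Principle C on *the candidates₃*.
*the students₄*: the pronoun c-commands this R-expression → coindexation would violate Principle C on *the students₄*.
*the lawyers₅* and the pronoun do not c-command one another → neither Principle B nor Principle C is at stake; coindexation permitted.

{5}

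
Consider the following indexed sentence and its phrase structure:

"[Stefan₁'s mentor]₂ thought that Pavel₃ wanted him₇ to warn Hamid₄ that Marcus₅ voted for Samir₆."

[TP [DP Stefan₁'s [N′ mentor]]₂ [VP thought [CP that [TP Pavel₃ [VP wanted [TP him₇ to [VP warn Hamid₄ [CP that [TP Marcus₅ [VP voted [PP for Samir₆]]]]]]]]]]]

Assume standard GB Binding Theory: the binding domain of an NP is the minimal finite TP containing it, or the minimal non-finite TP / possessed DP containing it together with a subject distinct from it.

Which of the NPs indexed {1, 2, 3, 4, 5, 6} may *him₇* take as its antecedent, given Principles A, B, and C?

*him* is a pronoun, so Principle B applies: it must be free in its binding domain.
Binding domain of *him₇*: the embedded TP, whose subject is Pavel₃.
*Stefan₁* and the pronoun do not c-command one another → neither Principle B nor Principle C is at stake; coindexation permitted.
*[Stefan₁'s mentor]₂* c-commands the pronoun but from outside its binding domain, and is not c-commanded by it → coindexation permitted.
*Pavel₃* c-commands the pronoun within its binding domain → coindexation would violate Principle B.
*Hamid₄*: the pronoun c-commands this R-expression → coindexation would violate Principle C on *Hamid₄*.
*Marcus₅*: the pronoun c-commands this R-expression → coindexation would violate Principle C on *Marcus₅*.
*Samir₆*: the pronoun c-commands this R-expression → coindexation would violate Principle C on *Samir₆*.

{1, 2}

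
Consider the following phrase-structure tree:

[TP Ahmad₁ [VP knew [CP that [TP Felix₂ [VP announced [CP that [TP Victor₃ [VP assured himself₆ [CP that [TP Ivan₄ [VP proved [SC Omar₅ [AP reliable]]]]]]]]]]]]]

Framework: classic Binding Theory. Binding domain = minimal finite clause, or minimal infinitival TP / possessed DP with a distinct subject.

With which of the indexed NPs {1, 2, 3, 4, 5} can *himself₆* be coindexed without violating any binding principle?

{3}

*himself* is an anaphor, so Principle A applies: it must be bound in its binding domain.
Binding domain of *himself₆*: the embedded TP, whose subject is Victor₃.
*Ahmad₁* c-commands the anaphor but is outside its binding domain → cannot satisfy Principle A.
*Felix₂* c-commands the anaphor but is outside its binding domain → cannot satisfy Principle A.
*Victor₃* c-commands the anaphor within its binding domain → licit binder.
*Ivan₄* does not c-command the anaphor → cannot bind it.
*Omar₅* does not c-command the anaphor → cannot bind it.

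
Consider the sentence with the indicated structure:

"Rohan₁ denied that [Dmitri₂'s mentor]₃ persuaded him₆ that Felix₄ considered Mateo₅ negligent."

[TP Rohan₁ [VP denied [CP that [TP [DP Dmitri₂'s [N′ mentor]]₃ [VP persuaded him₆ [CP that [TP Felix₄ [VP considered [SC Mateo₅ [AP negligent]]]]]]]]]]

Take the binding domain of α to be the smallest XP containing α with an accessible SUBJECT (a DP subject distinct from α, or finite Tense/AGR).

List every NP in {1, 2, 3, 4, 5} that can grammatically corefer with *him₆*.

*him* is a pronoun, so Principle B applies: it must be free in its binding domain.
Binding domain of *him₆*: the embedded TP, whose subject is [Dmitri₂'s mentor]₃.
*Rohan₁* c-commands the pronoun but from outside its binding domain, and is not c-commanded by it → coindexation permitted.
*Dmitri₂* and the pronoun do not c-command one another → neither Principle B nor Principle C is at stake; coindexation permitted.
*[Dmitri₂'s mentor]₃* c-commands the pronoun within its binding domain → coindexation would violate Principle B.
*Felix₄*: the pronoun c-commands this R-expression → coindexation would violate Principle C on *Felix₄*.
*Mateo₅*: the pronoun c-commands this R-expression → coindexation would violate Principle C on *Mateo₅*.

{1, 2}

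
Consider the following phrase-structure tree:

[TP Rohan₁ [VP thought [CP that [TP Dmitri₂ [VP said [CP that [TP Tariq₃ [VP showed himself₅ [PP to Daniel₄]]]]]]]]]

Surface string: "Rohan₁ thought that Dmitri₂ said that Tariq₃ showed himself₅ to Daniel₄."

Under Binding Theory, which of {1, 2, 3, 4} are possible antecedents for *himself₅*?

{3}

*himself* is an anaphor, so Principle A applies: it must be bound in its binding domain.
Binding domain of *himself₅*: the embedded TP, whose subject is Tariq₃.
*Rohan₁* c-commands the anaphor but is outside its binding domain → cannot satisfy Principle A.
*Dmitri₂* c-commands the anaphor but is outside its binding domain → cannot satisfy Principle A.
*Tariq₃* c-commands the anaphor within its binding domain → licit binder.
*Daniel₄* does not c-command the anaphor → cannot bind it.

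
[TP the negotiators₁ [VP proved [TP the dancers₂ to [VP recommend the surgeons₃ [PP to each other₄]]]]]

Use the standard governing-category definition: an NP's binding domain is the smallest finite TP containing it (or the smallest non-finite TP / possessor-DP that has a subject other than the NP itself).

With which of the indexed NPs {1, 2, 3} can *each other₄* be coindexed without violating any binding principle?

*each other* is an anaphor, so Principle A applies: it must be bound in its binding domain.
Binding domain of *each other₄*: the embedded TP, whose subject is the dancers₂.
*the negotiators₁* c-commands the anaphor but is outside its binding domain → cannot satisfy Principle A.
*the dancers₂* c-commands the anaphor within its binding domain → licit binder.
*the surgeons₃* c-commands the anaphor within its binding domain → licit binder.

{2, 3}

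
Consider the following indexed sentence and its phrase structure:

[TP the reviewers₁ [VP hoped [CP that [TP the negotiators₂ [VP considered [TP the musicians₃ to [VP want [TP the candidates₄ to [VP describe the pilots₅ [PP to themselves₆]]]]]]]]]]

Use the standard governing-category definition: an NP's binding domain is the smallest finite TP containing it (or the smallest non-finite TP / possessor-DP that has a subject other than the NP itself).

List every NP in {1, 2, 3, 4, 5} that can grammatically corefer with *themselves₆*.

{4, 5}

*themselves* is an anaphor, so Principle A applies: it must be bound in its binding domain.
Binding domain of *themselves₆*: the embedded TP, whose subject is the candidates₄.
*the reviewers₁* c-commands the anaphor but is outside its binding domain → cannot satisfy Principle A.
*the negotiators₂* c-commands the anaphor but is outside its binding domain → cannot satisfy Principle A.
*the musicians₃* c-commands the anaphor but is outside its binding domain → cannot satisfy Principle A.
*the candidates₄* c-commands the anaphor within its binding domain → licit binder.
*the pilots₅* c-commands the anaphor within its binding domain → licit binder.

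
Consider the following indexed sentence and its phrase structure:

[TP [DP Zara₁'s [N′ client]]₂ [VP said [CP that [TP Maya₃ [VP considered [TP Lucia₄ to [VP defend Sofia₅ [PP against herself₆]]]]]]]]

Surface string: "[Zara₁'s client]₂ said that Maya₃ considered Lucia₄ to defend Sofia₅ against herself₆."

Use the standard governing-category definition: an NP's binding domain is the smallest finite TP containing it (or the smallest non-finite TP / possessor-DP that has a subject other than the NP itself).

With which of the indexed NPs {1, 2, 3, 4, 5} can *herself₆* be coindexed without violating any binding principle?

{4, 5}

*herself* is an anaphor, so Principle A applies: it must be bound in its binding domain.
Binding domain of *herself₆*: the embedded TP, whose subject is Lucia₄.
*Zara₁* does not c-command the anaphor → cannot bind it.
*[Zara₁'s client]₂* c-commands the anaphor but is outside its binding domain → cannot satisfy Principle A.
*Maya₃* c-commands the anaphor but is outside its binding domain → cannot satisfy Principle A.
*Lucia₄* c-commands the anaphor within its binding domain → licit binder.
*Sofia₅* c-commands the anaphor within its binding domain → licit binder.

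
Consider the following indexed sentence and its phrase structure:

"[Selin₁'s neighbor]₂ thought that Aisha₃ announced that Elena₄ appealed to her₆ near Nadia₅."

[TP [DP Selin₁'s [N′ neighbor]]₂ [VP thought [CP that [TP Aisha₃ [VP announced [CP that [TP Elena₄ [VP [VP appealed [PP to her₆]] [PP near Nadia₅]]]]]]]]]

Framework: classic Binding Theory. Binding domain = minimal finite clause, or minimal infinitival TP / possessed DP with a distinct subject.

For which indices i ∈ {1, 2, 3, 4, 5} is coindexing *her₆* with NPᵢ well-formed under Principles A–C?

*her* is a pronoun, so Principle B applies: it must be free in its binding domain.
Binding domain of *her₆*: the embedded TP, whose subject is Elena₄.
*Selin₁* and the pronoun do not c-command one another → neither Principle B nor Principle C is at stake; coindexation permitted.
*[Selin₁'s neighbor]₂* c-commands the pronoun but from outside its binding domain, and is not c-commanded by it → coindexation permitted.
*Aisha₃* c-commands the pronoun but from outside its binding domain, and is not c-commanded by it → coindexation permitted.
*Elena₄* c-commands the pronoun within its binding domain → coindexation would violate Principle B.
*Nadia₅* and the pronoun do not c-command one another → neither Principle B nor Principle C is at stake; coindexation permitted.

{1, 2, 3, 5}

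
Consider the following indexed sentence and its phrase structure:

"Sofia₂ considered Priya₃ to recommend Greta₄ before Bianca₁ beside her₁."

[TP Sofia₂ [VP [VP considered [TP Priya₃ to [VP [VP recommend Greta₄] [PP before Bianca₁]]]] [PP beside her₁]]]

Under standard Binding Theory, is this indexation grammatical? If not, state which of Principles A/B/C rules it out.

The two coindexed NPs are *Bianca₁* and *her₁*.
*her₁* is a pronoun; its binding domain is the matrix TP, whose subject is Sofia₂. Within that domain it is c-commanded only by *Sofia₂*, which carries a different index — the pronoun is free locally, so Principle B holds.
*Bianca₁* is an R-expression; *her₁* does not c-command it, and no other NP shares its index, so Principle C is satisfied.
All principles are respected.

grammatical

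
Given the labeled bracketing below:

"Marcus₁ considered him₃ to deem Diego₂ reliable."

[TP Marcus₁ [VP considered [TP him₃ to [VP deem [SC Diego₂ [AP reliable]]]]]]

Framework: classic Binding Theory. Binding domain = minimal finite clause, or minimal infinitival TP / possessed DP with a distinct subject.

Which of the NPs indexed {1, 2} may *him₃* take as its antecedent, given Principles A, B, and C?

none

*him* is a pronoun, so Principle B applies: it must be free in its binding domain.
Binding domain of *him₃*: the matrix TP, whose subject is Marcus₁.
*Marcus₁* c-commands the pronoun within its binding domain → coindexation would violate Principle B.
*Diego₂*: the pronoun c-commands this R-expression → coindexation would violate Principle C on *Diego₂*.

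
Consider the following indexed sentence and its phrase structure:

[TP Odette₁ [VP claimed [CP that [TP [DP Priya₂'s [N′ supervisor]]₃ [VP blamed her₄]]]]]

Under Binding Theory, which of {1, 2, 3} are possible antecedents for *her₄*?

{1, 2}

*her* is a pronoun, so Principle B applies: it must be free in its binding domain.
Binding domain of *her₄*: the embedded TP, whose subject is [Priya₂'s supervisor]₃.
*Odette₁* c-commands the pronoun but from outside its binding domain, and is not c-commanded by it → coindexation permitted.
*Priya₂* and the pronoun do not c-command one another → neither Principle B nor Principle C is at stake; coindexation permitted.
*[Priya₂'s supervisor]₃* c-commands the pronoun within its binding domain → coindexation would violate Principle B.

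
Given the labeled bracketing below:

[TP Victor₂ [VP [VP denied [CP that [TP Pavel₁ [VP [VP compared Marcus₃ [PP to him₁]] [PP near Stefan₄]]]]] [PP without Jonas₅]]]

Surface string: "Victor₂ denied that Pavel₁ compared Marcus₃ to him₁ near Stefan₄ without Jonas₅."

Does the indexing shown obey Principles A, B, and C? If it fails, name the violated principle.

The two coindexed NPs are *Pavel₁* and *him₁*.
*him₁* is a pronoun. Its binding domain is the embedded TP, whose subject is Pavel₁.
*Pavel₁* c-commands it within that domain and carries the same index.
The pronoun is locally bound → Principle B violation.

Principle B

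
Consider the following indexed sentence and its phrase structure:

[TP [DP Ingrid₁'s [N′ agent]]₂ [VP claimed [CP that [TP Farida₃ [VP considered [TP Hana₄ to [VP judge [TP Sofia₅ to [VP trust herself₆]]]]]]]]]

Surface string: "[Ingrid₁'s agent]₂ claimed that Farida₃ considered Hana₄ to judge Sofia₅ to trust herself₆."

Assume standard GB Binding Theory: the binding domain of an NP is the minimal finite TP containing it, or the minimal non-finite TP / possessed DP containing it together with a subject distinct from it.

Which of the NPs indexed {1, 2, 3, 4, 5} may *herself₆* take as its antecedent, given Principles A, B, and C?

{5}

*herself* is an anaphor, so Principle A applies: it must be bound in its binding domain.
Binding domain of *herself₆*: the embedded TP, whose subject is Sofia₅.
*Ingrid₁* does not c-command the anaphor → cannot bind it.
*[Ingrid₁'s agent]₂* c-commands the anaphor but is outside its binding domain → cannot satisfy Principle A.
*Farida₃* c-commands the anaphor but is outside its binding domain → cannot satisfy Principle A.
*Hana₄* c-commands the anaphor but is outside its binding domain → cannot satisfy Principle A.
*Sofia₅* c-commands the anaphor within its binding domain → licit binder.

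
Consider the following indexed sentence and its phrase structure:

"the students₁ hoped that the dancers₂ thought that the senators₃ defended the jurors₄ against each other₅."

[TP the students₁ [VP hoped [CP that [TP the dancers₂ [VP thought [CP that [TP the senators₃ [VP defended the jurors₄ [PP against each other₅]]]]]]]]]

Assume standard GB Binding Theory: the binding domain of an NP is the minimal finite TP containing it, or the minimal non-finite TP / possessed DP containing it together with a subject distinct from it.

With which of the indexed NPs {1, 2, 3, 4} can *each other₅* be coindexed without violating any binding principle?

*each other* is an anaphor, so Principle A applies: it must be bound in its binding domain.
Binding domain of *each other₅*: the embedded TP, whose subject is the senators₃.
*the students₁* c-commands the anaphor but is outside its binding domain → cannot satisfy Principle A.
*the dancers₂* c-commands the anaphor but is outside its binding domain → cannot satisfy Principle A.
*the senators₃* c-commands the anaphor within its binding domain → licit binder.
*the jurors₄* c-commands the anaphor within its binding domain → licit binder.

{3, 4}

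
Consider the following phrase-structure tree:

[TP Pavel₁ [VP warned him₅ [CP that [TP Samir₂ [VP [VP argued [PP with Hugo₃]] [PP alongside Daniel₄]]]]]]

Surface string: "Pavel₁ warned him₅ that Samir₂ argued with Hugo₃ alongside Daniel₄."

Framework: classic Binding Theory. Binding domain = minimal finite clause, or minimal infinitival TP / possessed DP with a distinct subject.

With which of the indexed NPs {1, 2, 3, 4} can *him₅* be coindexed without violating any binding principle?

*him* is a pronoun, so Principle B applies: it must be free in its binding domain.
Binding domain of *him₅*: the matrix TP, whose subject is Pavel₁.
*Pavel₁* c-commands the pronoun within its binding domain → coindexation would violate Principle B.
*Samir₂*: the pronoun c-commands this R-expression → coindexation would violate Principle C on *Samir₂*.
*Hugo₃*: the pronoun c-commands this R-expression → coindexation would violate Principle C on *Hugo₃*.
*Daniel₄*: the pronoun c-commands this R-expression → coindexation would violate Principle C on *Daniel₄*.

none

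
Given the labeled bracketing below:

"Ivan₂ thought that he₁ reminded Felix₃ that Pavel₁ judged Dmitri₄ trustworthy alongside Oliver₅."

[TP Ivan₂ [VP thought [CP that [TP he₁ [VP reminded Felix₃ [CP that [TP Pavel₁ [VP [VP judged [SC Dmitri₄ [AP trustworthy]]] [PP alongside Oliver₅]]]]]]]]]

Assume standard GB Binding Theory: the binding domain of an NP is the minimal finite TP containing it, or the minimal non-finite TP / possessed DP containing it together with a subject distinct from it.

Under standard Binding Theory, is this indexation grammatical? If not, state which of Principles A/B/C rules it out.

The two coindexed NPs are *he₁* and *Pavel₁*.
*Pavel₁* is an R-expression. Principle C requires it to be free everywhere.
*he₁* c-commands it and carries the same index.
The R-expression is bound → Principle C violation.

Principle C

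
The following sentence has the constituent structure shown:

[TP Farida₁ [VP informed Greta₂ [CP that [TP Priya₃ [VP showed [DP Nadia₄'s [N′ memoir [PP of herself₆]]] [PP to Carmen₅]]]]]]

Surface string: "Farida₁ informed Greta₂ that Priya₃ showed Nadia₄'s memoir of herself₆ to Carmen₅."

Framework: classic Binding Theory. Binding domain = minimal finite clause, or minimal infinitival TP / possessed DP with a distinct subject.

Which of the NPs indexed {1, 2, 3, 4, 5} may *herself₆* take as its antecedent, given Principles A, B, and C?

{4}

*herself* is an anaphor, so Principle A applies: it must be bound in its binding domain.
Binding domain of *herself₆*: the possessed DP, whose subject is Nadia₄.
*Farida₁* c-commands the anaphor but is outside its binding domain → cannot satisfy Principle A.
*Greta₂* c-commands the anaphor but is outside its binding domain → cannot satisfy Principle A.
*Priya₃* c-commands the anaphor but is outside its binding domain → cannot satisfy Principle A.
*Nadia₄* c-commands the anaphor within its binding domain → licit binder.
*Carmen₅* does not c-command the anaphor → cannot bind it.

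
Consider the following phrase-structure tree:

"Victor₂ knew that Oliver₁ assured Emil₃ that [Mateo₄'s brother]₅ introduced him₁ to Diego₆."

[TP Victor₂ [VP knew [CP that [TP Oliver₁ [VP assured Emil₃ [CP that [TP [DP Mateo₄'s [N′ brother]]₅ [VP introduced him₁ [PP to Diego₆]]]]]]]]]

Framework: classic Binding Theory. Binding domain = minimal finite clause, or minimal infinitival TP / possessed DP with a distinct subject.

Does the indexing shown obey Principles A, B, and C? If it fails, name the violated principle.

The two coindexed NPs are *Oliver₁* and *him₁*.
*him₁* is a pronoun; its binding domain is the embedded TP, whose subject is [Mateo₄'s brother]₅. Within that domain it is c-commanded only by *[Mateo₄'s brother]₅*, which carries a different index — the pronoun is free locally, so Principle B holds.
*Oliver₁* is an R-expression; *him₁* does not c-command it, and no other NP shares its index, so Principle C is satisfied.
All principles are respected.

grammatical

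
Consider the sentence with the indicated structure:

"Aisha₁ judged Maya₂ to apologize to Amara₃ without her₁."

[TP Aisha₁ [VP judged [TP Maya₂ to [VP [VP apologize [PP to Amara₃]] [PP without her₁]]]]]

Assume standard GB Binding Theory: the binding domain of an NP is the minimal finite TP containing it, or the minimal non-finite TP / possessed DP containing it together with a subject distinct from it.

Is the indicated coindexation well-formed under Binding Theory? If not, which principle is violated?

grammatical

The two coindexed NPs are *Aisha₁* and *her₁*.
*her₁* is a pronoun; its binding domain is the embedded TP, whose subject is Maya₂. Within that domain it is c-commanded only by *Maya₂*, which carries a different index — the pronoun is free locally, so Principle B holds.
*Aisha₁* is an R-expression; *her₁* does not c-command it, and no other NP shares its index, so Principle C is satisfied.
All principles are respected.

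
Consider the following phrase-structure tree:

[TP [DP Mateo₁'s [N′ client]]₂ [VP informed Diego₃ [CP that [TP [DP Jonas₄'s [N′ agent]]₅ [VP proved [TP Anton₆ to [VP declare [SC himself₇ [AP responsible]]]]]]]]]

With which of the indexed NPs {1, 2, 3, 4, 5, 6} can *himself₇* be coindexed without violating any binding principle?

{6}

*himself* is an anaphor, so Principle A applies: it must be bound in its binding domain.
Binding domain of *himself₇*: the embedded TP, whose subject is Anton₆.
*Mateo₁* does not c-command the anaphor → cannot bind it.
*[Mateo₁'s client]₂* c-commands the anaphor but is outside its binding domain → cannot satisfy Principle A.
*Diego₃* c-commands the anaphor but is outside its binding domain → cannot satisfy Principle A.
*Jonas₄* does not c-command the anaphor → cannot bind it.
*[Jonas₄'s agent]₅* c-commands the anaphor but is outside its binding domain → cannot satisfy Principle A.
*Anton₆* c-commands the anaphor within its binding domain → licit binder.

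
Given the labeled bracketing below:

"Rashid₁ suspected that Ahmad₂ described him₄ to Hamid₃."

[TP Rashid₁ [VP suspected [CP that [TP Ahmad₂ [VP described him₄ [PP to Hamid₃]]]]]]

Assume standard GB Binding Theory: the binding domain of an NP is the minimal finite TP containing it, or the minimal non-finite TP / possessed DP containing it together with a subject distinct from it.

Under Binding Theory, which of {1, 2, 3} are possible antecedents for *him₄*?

{1}

*him* is a pronoun, so Principle B applies: it must be free in its binding domain.
Binding domain of *him₄*: the embedded TP, whose subject is Ahmad₂.
*Rashid₁* c-commands the pronoun but from outside its binding domain, and is not c-commanded by it → coindexation permitted.
*Ahmad₂* c-commands the pronoun within its binding domain → coindexation would violate Principle B.
*Hamid₃*: the pronoun c-commands this R-expression → coindexation would violate Principle C on *Hamid₃*.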